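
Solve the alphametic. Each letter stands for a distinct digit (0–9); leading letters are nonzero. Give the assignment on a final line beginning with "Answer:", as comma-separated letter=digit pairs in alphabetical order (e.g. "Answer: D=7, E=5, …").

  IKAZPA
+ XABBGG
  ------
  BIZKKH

Step 1. [col 1: A + G ≡ H (mod 10)] no forcing yet in column 1 (carry-in 0); G=6 is free and consistent — try it, so G=6.
Step 2. [col 1: A + G ≡ H (mod 10)] A=4 is one option consistent with column 1 (A + G ≡ H (mod 10), carry-in 0) — take it ⇒ A=4.
Step 3. [col 1: A + G ≡ H (mod 10)] column 1 reads A+G+carry(0)=H with A=4, G=6; with digits 4,6 already taken and all letters distinct, the only value for H is 0, so H=0.
Step 4. [col 2: P + G ≡ K (mod 10)] column 2 (P + G ≡ K (mod 10), carry-in 1) doesn't pin P yet; pick P=5 and continue. So P=5.
Step 5. [col 2: P + G ≡ K (mod 10)] column 2: given P=5, G=6, carry-in 1, and digits 0,4,5,6 already taken and all letters distinct, P+G≡K (mod 10) forces K=2. So K=2.
Step 6. [col 3: Z + B ≡ K (mod 10)] column 3 (Z + B ≡ K (mod 10), carry-in 1) doesn't pin B yet; pick B=8 and continue. So B=8.
Step 7. [col 3: Z + B ≡ K (mod 10)] in column 3 we have Z+B≡K with carry-in 1; given B=8, K=2 and digits 0,2,4,5,6,8 already taken and all letters distinct, that pins Z to 3, so Z=3.
Step 8. [col 5: K + A ≡ I (mod 10)] column 5 reads K+A+carry(1)=I with K=2, A=4; with digits 0,2,3,4,5,6,8 already taken and all letters distinct, the only value for I is 7, so I=7.
Step 9. [col 6: I + X ≡ B (mod 10)] in column 6 we have I+X≡B with carry-in 0; given I=7, B=8 and digits 0,2,3,4,5,6,7,8 already taken and all letters distinct, that pins X to 1. So X=1.

Answer: A=4, B=8, G=6, H=0, I=7, K=2, P=5, X=1, Z=3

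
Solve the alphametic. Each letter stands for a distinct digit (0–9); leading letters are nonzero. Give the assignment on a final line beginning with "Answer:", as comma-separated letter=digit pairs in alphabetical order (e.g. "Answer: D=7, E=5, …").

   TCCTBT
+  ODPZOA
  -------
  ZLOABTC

Step 1. [col 1: T + A ≡ C (mod 10)] several values work for A in column 1 (T + A ≡ C (mod 10), carry-in 0); try A=9 ⇒ A=9.
Step 2. [col 1: T + A ≡ C (mod 10)] C=5 is one option consistent with column 1 (T + A ≡ C (mod 10), carry-in 0) — take it. So C=5.
Step 3. [col 1: T + A ≡ C (mod 10)] from column 1 (A=9, C=5, carry-in 0, digits 5,9 already taken and all letters distinct): T must equal 6 ⇒ T=6.
Step 4. [col 2: B + O ≡ T (mod 10)] several values work for O in column 2 (B + O ≡ T (mod 10), carry-in 1); try O=7, so O=7.
Step 5. [col 2: B + O ≡ T (mod 10)] column 2 reads B+O+carry(1)=T with O=7, T=6; with digits 5,6,7,9 already taken and all letters distinct, the only value for B is 8 ⇒ B=8.
Step 6. [col 3: T + Z ≡ B (mod 10)] in column 3 we have T+Z≡B with carry-in 1; given T=6, B=8 and digits 5,6,7,8,9 already taken and all letters distinct, that pins Z to 1 ⇒ Z=1.
Step 7. [col 4: C + P ≡ A (mod 10)] column 4: given C=5, A=9, carry-in 0, and digits 1,5,6,7,8,9 already taken and all letters distinct, C+P≡A (mod 10) forces P=4. So P=4.
Step 8. [col 5: C + D ≡ O (mod 10)] column 5: given C=5, O=7, carry-in 0, and digits 1,4,5,6,7,8,9 already taken and all letters distinct, C+D≡O (mod 10) forces D=2. So D=2.
Step 9. [col 6: T + O ≡ L (mod 10)] from column 6 (T=6, O=7, carry-in 0, digits 1,2,4,5,6,7,8,9 already taken and all letters distinct): L must equal 3 ⇒ L=3.

Answer: A=9, B=8, C=5, D=2, L=3, O=7, P=4, T=6, Z=1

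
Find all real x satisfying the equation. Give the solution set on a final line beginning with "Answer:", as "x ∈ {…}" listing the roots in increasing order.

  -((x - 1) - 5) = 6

Step 1. [-((x - 1) - 5) = 6] flip signs both sides. So neg: (x - 1) - 5 = -6.
Step 2. [(x - 1) - 5 = -6] -5 is outermost — add 5 both sides ⇒ sub: x - 1 = -1.
Step 3. [x - 1 = -1] the outer -1 inverts by adding 1, so sub: x = 0.

Answer: x ∈ {0}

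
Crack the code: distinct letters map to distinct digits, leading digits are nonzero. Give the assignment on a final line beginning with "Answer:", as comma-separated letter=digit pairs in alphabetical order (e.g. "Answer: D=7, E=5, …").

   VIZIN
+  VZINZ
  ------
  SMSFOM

Step 1. [col 1: N + Z ≡ M (mod 10)] column 1 (N + Z ≡ M (mod 10), carry-in 0) doesn't pin M yet; pick M=7 and continue ⇒ M=7.
Step 2. [col 1: N + Z ≡ M (mod 10)] Z=4 is one option consistent with column 1 (N + Z ≡ M (mod 10), carry-in 0) — take it, so Z=4.
Step 3. [S] the sum has 6 digits but both addends have 5; that extra leading digit S is the final carry, namely 1, so S=1.
Step 4. [col 1: N + Z ≡ M (mod 10)] from column 1 (Z=4, M=7, carry-in 0, digits 1,4,7 already taken and all letters distinct): N must equal 3 ⇒ N=3.
Step 5. [col 2: I + N ≡ O (mod 10)] several values work for O in column 2 (I + N ≡ O (mod 10), carry-in 0); try O=9, so O=9.
Step 6. [col 2: I + N ≡ O (mod 10)] from column 2 (N=3, O=9, carry-in 0, digits 1,3,4,7,9 already taken and all letters distinct): I must equal 6. So I=6.
Step 7. [col 3: Z + I ≡ F (mod 10)] from column 3 (Z=4, I=6, carry-in 0, digits 1,3,4,6,7,9 already taken and all letters distinct): F must equal 0. So F=0.
Step 8. [col 5: V + V ≡ M (mod 10)] from column 5 (M=7, carry-in 1, digits 0,1,3,4,6,7,9 already taken and all letters distinct): V must equal 8. So V=8.

Answer: F=0, I=6, M=7, N=3, O=9, S=1, V=8, Z=4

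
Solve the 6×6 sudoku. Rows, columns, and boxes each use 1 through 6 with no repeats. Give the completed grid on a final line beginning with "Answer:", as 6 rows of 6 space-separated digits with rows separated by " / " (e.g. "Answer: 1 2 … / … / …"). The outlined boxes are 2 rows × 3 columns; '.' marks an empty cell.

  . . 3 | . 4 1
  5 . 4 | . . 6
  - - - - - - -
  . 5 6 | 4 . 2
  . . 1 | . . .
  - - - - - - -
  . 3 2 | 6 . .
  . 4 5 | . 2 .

Step 1. [r6c4∈{1,3}] col 4 places 1 nowhere but r6c4 ⇒ r6c4=1.
Step 2. [r4c2∈{2}] nothing but 2 survives at r4c2. So r4c2=2.
Step 3. [r2c5∈{3}] r2c5 has the single candidate 3, so r2c5=3.
Step 4. [r4c4∈{3,5}] across col 4, 3 lands solely at r4c4. So r4c4=3.
Step 5. [r5c5∈{5}] only 5 remains possible at r5c5 ⇒ r5c5=5.
Step 6. [r1c1∈{2,6}] across col 1, 2 lands solely at r1c1 ⇒ r1c1=2.
Step 7. [r5c1∈{1}] r5c1 has the single candidate 1 ⇒ r5c1=1.
Step 8. [r4c5∈{6}] r4c5 is down to just 6. So r4c5=6.
Step 9. [r4c6∈{5}] r4c6 has the single candidate 5, so r4c6=5.
Step 10. [r4c1∈{4}] r4c1 is down to just 4, so r4c1=4.
Step 11. [r3c5∈{1}] nothing but 1 survives at r3c5. So r3c5=1.
Step 12. [r2c2∈{1}] nothing but 1 survives at r2c2 ⇒ r2c2=1.
Step 13. [r1c4∈{5}] r1c4 has the single candidate 5. So r1c4=5.
Step 14. [r5c6∈{4}] nothing but 4 survives at r5c6. So r5c6=4.
Step 15. [r2c4∈{2}] nothing but 2 survives at r2c4. So r2c4=2.
Step 16. [r6c1∈{6}] r6c1 has the single candidate 6, so r6c1=6.
Step 17. [r3c1∈{3}] r3c1 is down to just 3 ⇒ r3c1=3.
Step 18. [r6c6∈{3}] r6c6 has the single candidate 3, so r6c6=3.
Step 19. [r1c2∈{6}] nothing but 6 survives at r1c2 ⇒ r1c2=6.

Answer: 2 6 3 5 4 1 / 5 1 4 2 3 6 / 3 5 6 4 1 2 / 4 2 1 3 6 5 / 1 3 2 6 5 4 / 6 4 5 1 2 3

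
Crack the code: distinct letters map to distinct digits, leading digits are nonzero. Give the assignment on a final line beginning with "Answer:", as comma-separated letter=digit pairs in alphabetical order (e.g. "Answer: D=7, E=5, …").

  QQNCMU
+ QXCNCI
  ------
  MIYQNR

Step 1. [col 1: U + I ≡ R (mod 10)] no forcing yet in column 1 (carry-in 0); I=9 is free and consistent — try it ⇒ I=9.
Step 2. [col 1: U + I ≡ R (mod 10)] no forcing yet in column 1 (carry-in 0); R=6 is free and consistent — try it. So R=6.
Step 3. [col 1: U + I ≡ R (mod 10)] column 1: given I=9, R=6, carry-in 0, and digits 6,9 already taken and all letters distinct, U+I≡R (mod 10) forces U=7 ⇒ U=7.
Step 4. [col 2: M + C ≡ N (mod 10)] no forcing yet in column 2 (carry-in 1); C=2 is free and consistent — try it ⇒ C=2.
Step 5. [col 2: M + C ≡ N (mod 10)] no forcing yet in column 2 (carry-in 1); N=1 is free and consistent — try it. So N=1.
Step 6. [col 2: M + C ≡ N (mod 10)] from column 2 (C=2, N=1, carry-in 1, digits 1,2,6,7,9 already taken and all letters distinct): M must equal 8. So M=8.
Step 7. [col 3: C + N ≡ Q (mod 10)] column 3: given C=2, N=1, carry-in 1, and digits 1,2,6,7,8,9 already taken and all letters distinct, C+N≡Q (mod 10) forces Q=4 ⇒ Q=4.
Step 8. [col 4: N + C ≡ Y (mod 10)] in column 4 we have N+C≡Y with carry-in 0; given N=1, C=2 and digits 1,2,4,6,7,8,9 already taken and all letters distinct, that pins Y to 3 ⇒ Y=3.
Step 9. [col 5: Q + X ≡ I (mod 10)] column 5 reads Q+X+carry(0)=I with Q=4, I=9; with digits 1,2,3,4,6,7,8,9 already taken and all letters distinct, the only value for X is 5, so X=5.

Answer: C=2, I=9, M=8, N=1, Q=4, R=6, U=7, X=5, Y=3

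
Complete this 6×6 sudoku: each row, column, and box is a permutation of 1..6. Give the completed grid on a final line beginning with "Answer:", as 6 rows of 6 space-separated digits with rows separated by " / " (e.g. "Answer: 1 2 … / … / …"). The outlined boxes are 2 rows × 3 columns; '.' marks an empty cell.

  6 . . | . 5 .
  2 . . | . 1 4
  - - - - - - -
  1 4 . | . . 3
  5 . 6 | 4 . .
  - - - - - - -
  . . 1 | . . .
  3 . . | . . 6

Step 1. [r4c5∈{2}] r4c5 has the single candidate 2. So r4c5=2.
Step 2. [r5c6∈{2,5}] across col 6, 5 lands solely at r5c6. So r5c6=5.
Step 3. [r2c4∈{3,6}] 6 has one home in row 2: r2c4, so r2c4=6.
Step 4. [r1c4∈{2,3}] across box 2, 3 lands solely at r1c4. So r1c4=3.
Step 5. [r2c3∈{3,5}] 3 has one home in col 3: r2c3, so r2c3=3.
Step 6. [r6c3∈{2,4,5}] col 3 places 5 nowhere but r6c3 ⇒ r6c3=5.
Step 7. [r5c4∈{2}] r5c4 has the single candidate 2, so r5c4=2.
Step 8. [r5c5∈{3,4}] 3 has one home in row 5: r5c5 ⇒ r5c5=3.
Step 9. [r6c4∈{1}] r6c4 is down to just 1, so r6c4=1.
Step 10. [r1c6∈{2}] nothing but 2 survives at r1c6. So r1c6=2.
Step 11. [r5c2∈{6}] r5c2 is down to just 6. So r5c2=6.
Step 12. [r4c2∈{3}] r4c2's peers cover all but 3. So r4c2=3.
Step 13. [r2c2∈{5}] r2c2's peers cover all but 5. So r2c2=5.
Step 14. [r5c1∈{4}] r5c1 has the single candidate 4, so r5c1=4.
Step 15. [r3c3∈{2}] r3c3 is down to just 2. So r3c3=2.
Step 16. [r1c2∈{1}] nothing but 1 survives at r1c2 ⇒ r1c2=1.
Step 17. [r1c3∈{4}] only 4 remains possible at r1c3. So r1c3=4.
Step 18. [r3c4∈{5}] nothing but 5 survives at r3c4 ⇒ r3c4=5.
Step 19. [r6c2∈{2}] r6c2 has the single candidate 2, so r6c2=2.
Step 20. [r3c5∈{6}] r3c5's peers cover all but 6, so r3c5=6.
Step 21. [r4c6∈{1}] r4c6 has the single candidate 1. So r4c6=1.
Step 22. [r6c5∈{4}] only 4 remains possible at r6c5 ⇒ r6c5=4.

Answer: 6 1 4 3 5 2 / 2 5 3 6 1 4 / 1 4 2 5 6 3 / 5 3 6 4 2 1 / 4 6 1 2 3 5 / 3 2 5 1 4 6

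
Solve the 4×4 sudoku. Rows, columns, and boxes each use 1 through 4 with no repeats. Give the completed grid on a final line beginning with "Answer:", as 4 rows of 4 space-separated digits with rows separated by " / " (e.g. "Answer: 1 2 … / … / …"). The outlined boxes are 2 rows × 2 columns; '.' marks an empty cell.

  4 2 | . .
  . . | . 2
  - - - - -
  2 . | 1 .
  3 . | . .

Step 1. [r4c4∈{4}] r4c4's peers cover all but 4 ⇒ r4c4=4.
Step 2. [r2c2∈{1,3}] 3 has one home in col 2: r2c2, so r2c2=3.
Step 3. [r1c4∈{1,3}] row 1 places 1 nowhere but r1c4. So r1c4=1.
Step 4. [r1c3∈{3}] only 3 remains possible at r1c3, so r1c3=3.
Step 5. [r3c4∈{3}] nothing but 3 survives at r3c4. So r3c4=3.
Step 6. [r4c3∈{2}] r4c3 has the single candidate 2. So r4c3=2.
Step 7. [r2c1∈{1}] nothing but 1 survives at r2c1 ⇒ r2c1=1.
Step 8. [r4c2∈{1}] nothing but 1 survives at r4c2 ⇒ r4c2=1.
Step 9. [r3c2∈{4}] r3c2 is down to just 4. So r3c2=4.
Step 10. [r2c3∈{4}] r2c3's peers cover all but 4. So r2c3=4.

Answer: 4 2 3 1 / 1 3 4 2 / 2 4 1 3 / 3 1 2 4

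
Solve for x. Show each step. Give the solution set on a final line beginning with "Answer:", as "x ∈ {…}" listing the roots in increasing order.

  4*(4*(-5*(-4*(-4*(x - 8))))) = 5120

Step 1. [4*(4*(-5*(-4*(-4*(x - 8))))) = 5120] divide by the outer 4, so div: 4*(-5*(-4*(-4*(x - 8)))) = 1280.
Step 2. [4*(-5*(-4*(-4*(x - 8)))) = 1280] leading coefficient 4: divide by 4, so div: -5*(-4*(-4*(x - 8))) = 320.
Step 3. [-5*(-4*(-4*(x - 8))) = 320] divide by the outer -5. So div: -4*(-4*(x - 8)) = -64.
Step 4. [-4*(-4*(x - 8)) = -64] -4·(inner) — divide through by -4 ⇒ div: -4*(x - 8) = 16.
Step 5. [-4*(x - 8) = 16] divide by the outer -4, so div: x - 8 = -4.
Step 6. [x - 8 = -4] the outer -8 inverts by adding 8 ⇒ sub: x = 4.

Answer: x ∈ {4}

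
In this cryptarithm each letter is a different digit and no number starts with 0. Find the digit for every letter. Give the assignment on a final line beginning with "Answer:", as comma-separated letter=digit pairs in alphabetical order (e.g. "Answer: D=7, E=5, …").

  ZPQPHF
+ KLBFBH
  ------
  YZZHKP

Step 1. [col 1: F + H ≡ P (mod 10)] P=8 is one option consistent with column 1 (F + H ≡ P (mod 10), carry-in 0) — take it, so P=8.
Step 2. [col 1: F + H ≡ P (mod 10)] no forcing yet in column 1 (carry-in 0); H=3 is free and consistent — try it ⇒ H=3.
Step 3. [col 1: F + H ≡ P (mod 10)] column 1 reads F+H+carry(0)=P with H=3, P=8; with digits 3,8 already taken and all letters distinct, the only value for F is 5, so F=5.
Step 4. [col 2: H + B ≡ K (mod 10)] no forcing yet in column 2 (carry-in 0); K=7 is free and consistent — try it, so K=7.
Step 5. [col 2: H + B ≡ K (mod 10)] column 2: given H=3, K=7, carry-in 0, and digits 3,5,7,8 already taken and all letters distinct, H+B≡K (mod 10) forces B=4, so B=4.
Step 6. [col 4: Q + B ≡ Z (mod 10)] Q=6 is one option consistent with column 4 (Q + B ≡ Z (mod 10), carry-in 1) — take it. So Q=6.
Step 7. [col 4: Q + B ≡ Z (mod 10)] column 4 reads Q+B+carry(1)=Z with Q=6, B=4; with digits 3,4,5,6,7,8 already taken and all letters distinct, the only value for Z is 1, so Z=1.
Step 8. [col 5: P + L ≡ Z (mod 10)] in column 5 we have P+L≡Z with carry-in 1; given P=8, Z=1 and digits 1,3,4,5,6,7,8 already taken and all letters distinct, that pins L to 2. So L=2.
Step 9. [col 6: Z + K ≡ Y (mod 10)] column 6: given Z=1, K=7, carry-in 1, and digits 1,2,3,4,5,6,7,8 already taken and all letters distinct, Z+K≡Y (mod 10) forces Y=9. So Y=9.

Answer: B=4, F=5, H=3, K=7, L=2, P=8, Q=6, Y=9, Z=1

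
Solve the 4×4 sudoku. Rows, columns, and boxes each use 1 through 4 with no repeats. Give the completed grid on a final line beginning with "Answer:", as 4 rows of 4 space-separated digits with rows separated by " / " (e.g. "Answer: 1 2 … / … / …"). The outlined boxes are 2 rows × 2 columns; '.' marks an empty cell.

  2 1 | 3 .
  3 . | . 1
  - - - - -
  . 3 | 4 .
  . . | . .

Step 1. [r4c2∈{2,4}] across col 2, 2 lands solely at r4c2, so r4c2=2.
Step 2. [r4c1∈{1,4}] 4 has one home in row 4: r4c1. So r4c1=4.
Step 3. [r4c3∈{1}] only 1 remains possible at r4c3, so r4c3=1.
Step 4. [r2c3∈{2}] only 2 remains possible at r2c3, so r2c3=2.
Step 5. [r2c2∈{4}] r2c2 is down to just 4. So r2c2=4.
Step 6. [r4c4∈{3}] r4c4 has the single candidate 3. So r4c4=3.
Step 7. [r1c4∈{4}] r1c4's peers cover all but 4. So r1c4=4.
Step 8. [r3c1∈{1}] r3c1 has the single candidate 1 ⇒ r3c1=1.
Step 9. [r3c4∈{2}] only 2 remains possible at r3c4 ⇒ r3c4=2.

Answer: 2 1 3 4 / 3 4 2 1 / 1 3 4 2 / 4 2 1 3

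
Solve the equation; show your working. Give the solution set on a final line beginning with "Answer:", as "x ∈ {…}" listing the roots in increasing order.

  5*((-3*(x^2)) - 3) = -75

Step 1. [5*((-3*(x^2)) - 3) = -75] divide by the outer 5 ⇒ div: (-3*(x^2)) - 3 = -15.
Step 2. [(-3*(x^2)) - 3 = -15] common factor -3 (LHS and -15) — divide through, so factor: (x^2) + 1 = 5.
Step 3. [(x^2) + 1 = 5] +1 is outermost — subtract 1 both sides, so sub: x^2 = 4.
Step 4. [x^2 = 4] √ both sides: 4 ≥ 0 gives two branches. So sqrt: x = 2 or -2.

Answer: x ∈ {-2, 2}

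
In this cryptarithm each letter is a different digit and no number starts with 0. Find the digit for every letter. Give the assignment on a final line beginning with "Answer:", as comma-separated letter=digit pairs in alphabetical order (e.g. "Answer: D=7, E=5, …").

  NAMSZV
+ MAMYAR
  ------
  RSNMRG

Step 1. [col 1: V + R ≡ G (mod 10)] no forcing yet in column 1 (carry-in 0); V=4 is free and consistent — try it, so V=4.
Step 2. [col 1: V + R ≡ G (mod 10)] no forcing yet in column 1 (carry-in 0); R=6 is free and consistent — try it ⇒ R=6.
Step 3. [col 1: V + R ≡ G (mod 10)] in column 1 we have V+R≡G with carry-in 0; given V=4, R=6 and digits 4,6 already taken and all letters distinct, that pins G to 0 ⇒ G=0.
Step 4. [col 2: Z + A ≡ R (mod 10)] several values work for Z in column 2 (Z + A ≡ R (mod 10), carry-in 1); try Z=2, so Z=2.
Step 5. [col 2: Z + A ≡ R (mod 10)] in column 2 we have Z+A≡R with carry-in 1; given Z=2, R=6 and digits 0,2,4,6 already taken and all letters distinct, that pins A to 3, so A=3.
Step 6. [col 3: S + Y ≡ M (mod 10)] column 3 (S + Y ≡ M (mod 10), carry-in 0) doesn't pin M yet; pick M=5 and continue ⇒ M=5.
Step 7. [col 3: S + Y ≡ M (mod 10)] column 3 (S + Y ≡ M (mod 10), carry-in 0) doesn't pin S yet; pick S=7 and continue ⇒ S=7.
Step 8. [col 3: S + Y ≡ M (mod 10)] column 3: given S=7, M=5, carry-in 0, and digits 0,2,3,4,5,6,7 already taken and all letters distinct, S+Y≡M (mod 10) forces Y=8, so Y=8.
Step 9. [col 4: M + M ≡ N (mod 10)] in column 4 we have M+M≡N with carry-in 1; given M=5 and digits 0,2,3,4,5,6,7,8 already taken and all letters distinct, that pins N to 1, so N=1.

Answer: A=3, G=0, M=5, N=1, R=6, S=7, V=4, Y=8, Z=2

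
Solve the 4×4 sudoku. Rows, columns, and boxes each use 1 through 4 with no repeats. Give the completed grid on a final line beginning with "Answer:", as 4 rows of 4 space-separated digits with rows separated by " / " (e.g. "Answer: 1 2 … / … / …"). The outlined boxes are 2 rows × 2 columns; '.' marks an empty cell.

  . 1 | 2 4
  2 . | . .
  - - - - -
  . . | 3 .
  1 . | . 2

Step 1. [r2c2∈{3,4}] row 2 places 4 nowhere but r2c2, so r2c2=4.
Step 2. [r3c4∈{1}] r3c4 has the single candidate 1, so r3c4=1.
Step 3. [r1c1∈{3}] r1c1 is down to just 3. So r1c1=3.
Step 4. [r4c2∈{3}] r4c2 has the single candidate 3. So r4c2=3.
Step 5. [r3c1∈{4}] r3c1 has the single candidate 4 ⇒ r3c1=4.
Step 6. [r3c2∈{2}] r3c2's peers cover all but 2 ⇒ r3c2=2.
Step 7. [r2c3∈{1}] nothing but 1 survives at r2c3, so r2c3=1.
Step 8. [r4c3∈{4}] only 4 remains possible at r4c3 ⇒ r4c3=4.
Step 9. [r2c4∈{3}] only 3 remains possible at r2c4, so r2c4=3.

Answer: 3 1 2 4 / 2 4 1 3 / 4 2 3 1 / 1 3 4 2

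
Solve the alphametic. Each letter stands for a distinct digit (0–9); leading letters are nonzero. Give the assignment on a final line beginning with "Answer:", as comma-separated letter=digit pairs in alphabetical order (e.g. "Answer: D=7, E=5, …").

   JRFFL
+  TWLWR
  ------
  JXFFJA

Step 1. [J] the sum has 6 digits but both addends have 5; that extra leading digit J is the final carry, namely 1, so J=1.
Step 2. [col 1: L + R ≡ A (mod 10)] several values work for A in column 1 (L + R ≡ A (mod 10), carry-in 0); try A=4 ⇒ A=4.
Step 3. [col 1: L + R ≡ A (mod 10)] no forcing yet in column 1 (carry-in 0); L=9 is free and consistent — try it. So L=9.
Step 4. [col 1: L + R ≡ A (mod 10)] from column 1 (L=9, A=4, carry-in 0, digits 1,4,9 already taken and all letters distinct): R must equal 5. So R=5.
Step 5. [col 2: F + W ≡ J (mod 10)] column 2 (F + W ≡ J (mod 10), carry-in 1) doesn't pin F yet; pick F=3 and continue, so F=3.
Step 6. [col 2: F + W ≡ J (mod 10)] in column 2 we have F+W≡J with carry-in 1; given F=3, J=1 and digits 1,3,4,5,9 already taken and all letters distinct, that pins W to 7 ⇒ W=7.
Step 7. [col 5: J + T ≡ X (mod 10)] column 5 (J + T ≡ X (mod 10), carry-in 1) doesn't pin T yet; pick T=8 and continue, so T=8.
Step 8. [col 5: J + T ≡ X (mod 10)] from column 5 (J=1, T=8, carry-in 1, digits 1,3,4,5,7,8,9 already taken and all letters distinct): X must equal 0 ⇒ X=0.

Answer: A=4, F=3, J=1, L=9, R=5, T=8, W=7, X=0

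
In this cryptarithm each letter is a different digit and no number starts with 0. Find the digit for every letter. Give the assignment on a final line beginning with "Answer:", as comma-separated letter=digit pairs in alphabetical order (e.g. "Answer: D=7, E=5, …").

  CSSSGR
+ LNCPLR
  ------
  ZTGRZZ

Step 1. [col 1: R + R ≡ Z (mod 10)] several values work for R in column 1 (R + R ≡ Z (mod 10), carry-in 0); try R=4 ⇒ R=4.
Step 2. [col 1: R + R ≡ Z (mod 10)] column 1 reads R+R+carry(0)=Z with R=4; with digits 4 already taken and all letters distinct, the only value for Z is 8 ⇒ Z=8.
Step 3. [col 2: G + L ≡ Z (mod 10)] L=2 is one option consistent with column 2 (G + L ≡ Z (mod 10), carry-in 0) — take it. So L=2.
Step 4. [col 2: G + L ≡ Z (mod 10)] from column 2 (L=2, Z=8, carry-in 0, digits 2,4,8 already taken and all letters distinct): G must equal 6 ⇒ G=6.
Step 5. [col 3: S + P ≡ R (mod 10)] column 3 (S + P ≡ R (mod 10), carry-in 0) doesn't pin S yet; pick S=1 and continue ⇒ S=1.
Step 6. [col 3: S + P ≡ R (mod 10)] column 3 reads S+P+carry(0)=R with S=1, R=4; with digits 1,2,4,6,8 already taken and all letters distinct, the only value for P is 3. So P=3.
Step 7. [col 4: S + C ≡ G (mod 10)] column 4: given S=1, G=6, carry-in 0, and digits 1,2,3,4,6,8 already taken and all letters distinct, S+C≡G (mod 10) forces C=5, so C=5.
Step 8. [col 5: S + N ≡ T (mod 10)] column 5: given S=1, carry-in 0, and digits 1,2,3,4,5,6,8 already taken and all letters distinct, S+N≡T (mod 10) forces N=9 ⇒ N=9.
Step 9. [col 5: S + N ≡ T (mod 10)] column 5 reads S+N+carry(0)=T with S=1, N=9; with digits 1,2,3,4,5,6,8,9 already taken and all letters distinct, the only value for T is 0 ⇒ T=0.

Answer: C=5, G=6, L=2, N=9, P=3, R=4, S=1, T=0, Z=8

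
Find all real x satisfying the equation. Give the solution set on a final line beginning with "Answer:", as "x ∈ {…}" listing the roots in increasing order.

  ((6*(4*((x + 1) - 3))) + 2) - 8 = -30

Step 1. [((6*(4*((x + 1) - 3))) + 2) - 8 = -30] peel the -8: add 8 from each side, so sub: (6*(4*((x + 1) - 3))) + 2 = -22.
Step 2. [(6*(4*((x + 1) - 3))) + 2 = -22] subtract 2: x sits inside (… + 2) ⇒ sub: 6*(4*((x + 1) - 3)) = -24.
Step 3. [6*(4*((x + 1) - 3)) = -24] LHS = 6·(…); ÷6 both sides ⇒ div: 4*((x + 1) - 3) = -4.
Step 4. [4*((x + 1) - 3) = -4] LHS = 4·(…); ÷4 both sides. So div: (x + 1) - 3 = -1.
Step 5. [(x + 1) - 3 = -1] peel the -3: add 3 from each side ⇒ sub: x + 1 = 2.
Step 6. [x + 1 = 2] subtract 1: x sits inside (… + 1), so sub: x = 1.

Answer: x ∈ {1}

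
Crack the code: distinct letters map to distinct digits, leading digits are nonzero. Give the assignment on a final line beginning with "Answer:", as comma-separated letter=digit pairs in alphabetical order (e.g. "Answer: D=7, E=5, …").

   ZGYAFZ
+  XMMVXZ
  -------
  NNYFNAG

Step 1. [col 1: Z + Z ≡ G (mod 10)] column 1 (Z + Z ≡ G (mod 10), carry-in 0) doesn't pin Z yet; pick Z=3 and continue. So Z=3.
Step 2. [N] adding two 6-digit numbers gives at most 6+1 digits, and here it does — N is that final carry and must be 1, so N=1.
Step 3. [col 1: Z + Z ≡ G (mod 10)] column 1: given Z=3, carry-in 0, and digits 1,3 already taken and all letters distinct, Z+Z≡G (mod 10) forces G=6 ⇒ G=6.
Step 4. [col 2: F + X ≡ A (mod 10)] column 2 (F + X ≡ A (mod 10), carry-in 0) doesn't pin F yet; pick F=5 and continue, so F=5.
Step 5. [col 2: F + X ≡ A (mod 10)] several values work for X in column 2 (F + X ≡ A (mod 10), carry-in 0); try X=7 ⇒ X=7.
Step 6. [col 2: F + X ≡ A (mod 10)] in column 2 we have F+X≡A with carry-in 0; given F=5, X=7 and digits 1,3,5,6,7 already taken and all letters distinct, that pins A to 2, so A=2.
Step 7. [col 3: A + V ≡ N (mod 10)] in column 3 we have A+V≡N with carry-in 1; given A=2, N=1 and digits 1,2,3,5,6,7 already taken and all letters distinct, that pins V to 8. So V=8.
Step 8. [col 4: Y + M ≡ F (mod 10)] several values work for M in column 4 (Y + M ≡ F (mod 10), carry-in 1); try M=4, so M=4.
Step 9. [col 4: Y + M ≡ F (mod 10)] column 4 reads Y+M+carry(1)=F with M=4, F=5; with digits 1,2,3,4,5,6,7,8 already taken and all letters distinct, the only value for Y is 0 ⇒ Y=0.

Answer: A=2, F=5, G=6, M=4, N=1, V=8, X=7, Y=0, Z=3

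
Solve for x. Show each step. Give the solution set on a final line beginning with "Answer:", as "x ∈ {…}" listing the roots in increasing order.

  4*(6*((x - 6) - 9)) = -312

Step 1. [4*(6*((x - 6) - 9)) = -312] 4·(inner) — divide through by 4, so div: 6*((x - 6) - 9) = -78.
Step 2. [6*((x - 6) - 9) = -78] divide by the outer 6 ⇒ div: (x - 6) - 9 = -13.
Step 3. [(x - 6) - 9 = -13] add 9: x sits inside (… - 9) ⇒ sub: x - 6 = -4.
Step 4. [x - 6 = -4] add 6: x sits inside (… - 6). So sub: x = 2.

Answer: x ∈ {2}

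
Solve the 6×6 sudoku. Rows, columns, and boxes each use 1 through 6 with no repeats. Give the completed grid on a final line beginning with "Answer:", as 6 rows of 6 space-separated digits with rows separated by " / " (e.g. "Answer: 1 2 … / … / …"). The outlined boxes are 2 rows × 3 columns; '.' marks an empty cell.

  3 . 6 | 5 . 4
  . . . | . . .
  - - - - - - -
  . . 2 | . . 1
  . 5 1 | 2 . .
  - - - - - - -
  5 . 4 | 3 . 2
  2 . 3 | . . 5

Step 1. [r2c1∈{1,4}] r2c1 is the only open cell in col 1 admitting 1. So r2c1=1.
Step 2. [r6c4∈{1,4,6}] 1 has one home in col 4: r6c4, so r6c4=1.
Step 3. [r3c4∈{4,6}] in col 4, 4 fits only at r3c4 ⇒ r3c4=4.
Step 4. [r5c5∈{6}] r5c5's peers cover all but 6. So r5c5=6.
Step 5. [r4c6∈{3,6}] across box 4, 6 lands solely at r4c6, so r4c6=6.
Step 6. [r4c5∈{3}] nothing but 3 survives at r4c5, so r4c5=3.
Step 7. [r1c2∈{2}] r1c2 is down to just 2. So r1c2=2.
Step 8. [r3c2∈{3,6}] 3 has one home in row 3: r3c2 ⇒ r3c2=3.
Step 9. [r1c5∈{1}] only 1 remains possible at r1c5, so r1c5=1.
Step 10. [r6c2∈{6}] r6c2's peers cover all but 6, so r6c2=6.
Step 11. [r2c6∈{3}] nothing but 3 survives at r2c6 ⇒ r2c6=3.
Step 12. [r2c3∈{5}] only 5 remains possible at r2c3, so r2c3=5.
Step 13. [r2c2∈{4}] r2c2 has the single candidate 4 ⇒ r2c2=4.
Step 14. [r6c5∈{4}] nothing but 4 survives at r6c5 ⇒ r6c5=4.
Step 15. [r5c2∈{1}] r5c2 is down to just 1 ⇒ r5c2=1.
Step 16. [r2c5∈{2}] only 2 remains possible at r2c5. So r2c5=2.
Step 17. [r3c1∈{6}] r3c1 has the single candidate 6, so r3c1=6.
Step 18. [r3c5∈{5}] nothing but 5 survives at r3c5. So r3c5=5.
Step 19. [r4c1∈{4}] nothing but 4 survives at r4c1. So r4c1=4.
Step 20. [r2c4∈{6}] only 6 remains possible at r2c4 ⇒ r2c4=6.

Answer: 3 2 6 5 1 4 / 1 4 5 6 2 3 / 6 3 2 4 5 1 / 4 5 1 2 3 6 / 5 1 4 3 6 2 / 2 6 3 1 4 5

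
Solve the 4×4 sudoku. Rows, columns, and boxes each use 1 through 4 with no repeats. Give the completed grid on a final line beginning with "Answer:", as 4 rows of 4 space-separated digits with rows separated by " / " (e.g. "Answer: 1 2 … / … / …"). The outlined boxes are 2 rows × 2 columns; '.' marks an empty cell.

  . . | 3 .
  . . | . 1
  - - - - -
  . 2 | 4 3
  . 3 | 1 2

Step 1. [r1c1∈{1,2,4}] row 1 places 2 nowhere but r1c1, so r1c1=2.
Step 2. [r2c2∈{4}] r2c2 has the single candidate 4, so r2c2=4.
Step 3. [r1c4∈{4}] nothing but 4 survives at r1c4. So r1c4=4.
Step 4. [r3c1∈{1}] nothing but 1 survives at r3c1, so r3c1=1.
Step 5. [r4c1∈{4}] r4c1 has the single candidate 4 ⇒ r4c1=4.
Step 6. [r1c2∈{1}] r1c2 is down to just 1, so r1c2=1.
Step 7. [r2c1∈{3}] r2c1 has the single candidate 3. So r2c1=3.
Step 8. [r2c3∈{2}] nothing but 2 survives at r2c3, so r2c3=2.

Answer: 2 1 3 4 / 3 4 2 1 / 1 2 4 3 / 4 3 1 2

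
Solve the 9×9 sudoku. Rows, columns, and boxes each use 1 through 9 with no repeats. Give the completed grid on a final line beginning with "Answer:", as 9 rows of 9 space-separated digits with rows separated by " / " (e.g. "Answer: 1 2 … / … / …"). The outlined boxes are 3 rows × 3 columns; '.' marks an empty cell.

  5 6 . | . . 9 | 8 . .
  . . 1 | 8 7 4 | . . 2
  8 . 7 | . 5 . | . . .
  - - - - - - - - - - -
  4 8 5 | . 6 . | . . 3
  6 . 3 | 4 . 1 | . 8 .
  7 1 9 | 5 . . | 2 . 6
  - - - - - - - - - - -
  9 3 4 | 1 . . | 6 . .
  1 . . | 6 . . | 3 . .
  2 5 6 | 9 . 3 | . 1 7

Step 1. [r9c5∈{4,8}] r9c5 is the only open cell in row 9 admitting 8 ⇒ r9c5=8.
Step 2. [r7c5∈{2}] only 2 remains possible at r7c5 ⇒ r7c5=2.
Step 3. [r7c8∈{5}] r7c8 is down to just 5 ⇒ r7c8=5.
Step 4. [r3c2∈{2,4,9}] col 2 places 4 nowhere but r3c2, so r3c2=4.
Step 5. [r5c7∈{5,7,9}] across row 5, 7 lands solely at r5c7. So r5c7=7.
Step 6. [r4c8∈{9}] r4c8's peers cover all but 9. So r4c8=9.
Step 7. [r8c9∈{4,8,9}] row 8 places 9 nowhere but r8c9, so r8c9=9.
Step 8. [r3c7∈{1,9}] 9 has one home in row 3: r3c7, so r3c7=9.
Step 9. [r1c5∈{1,3}] r1c5 is the only open cell in col 5 admitting 1. So r1c5=1.
Step 10. [r2c8∈{3,6}] r2c8 is the only open cell in row 2 admitting 6, so r2c8=6.
Step 11. [r1c8∈{3,4,7}] r1c8 is the only open cell in row 1 admitting 7 ⇒ r1c8=7.
Step 12. [r1c4∈{2,3}] row 1 places 3 nowhere but r1c4. So r1c4=3.
Step 13. [r3c4∈{2}] only 2 remains possible at r3c4 ⇒ r3c4=2.
Step 14. [r7c6∈{7}] r7c6 is down to just 7 ⇒ r7c6=7.
Step 15. [r9c7∈{4}] only 4 remains possible at r9c7, so r9c7=4.
Step 16. [r2c2∈{9}] r2c2's peers cover all but 9, so r2c2=9.
Step 17. [r8c2∈{7}] r8c2 has the single candidate 7 ⇒ r8c2=7.
Step 18. [r3c6∈{6}] nothing but 6 survives at r3c6 ⇒ r3c6=6.
Step 19. [r2c1∈{3}] r2c1's peers cover all but 3. So r2c1=3.
Step 20. [r4c6∈{2}] only 2 remains possible at r4c6. So r4c6=2.
Step 21. [r4c4∈{7}] only 7 remains possible at r4c4, so r4c4=7.
Step 22. [r8c5∈{4}] r8c5 is down to just 4 ⇒ r8c5=4.
Step 23. [r5c5∈{9}] r5c5 has the single candidate 9, so r5c5=9.
Step 24. [r6c6∈{8}] r6c6 is down to just 8, so r6c6=8.
Step 25. [r2c7∈{5}] r2c7 has the single candidate 5, so r2c7=5.
Step 26. [r3c8∈{3}] r3c8 has the single candidate 3 ⇒ r3c8=3.
Step 27. [r6c5∈{3}] r6c5 has the single candidate 3 ⇒ r6c5=3.
Step 28. [r1c9∈{4}] only 4 remains possible at r1c9. So r1c9=4.
Step 29. [r1c3∈{2}] r1c3 has the single candidate 2 ⇒ r1c3=2.
Step 30. [r4c7∈{1}] only 1 remains possible at r4c7. So r4c7=1.
Step 31. [r3c9∈{1}] nothing but 1 survives at r3c9. So r3c9=1.
Step 32. [r8c6∈{5}] r8c6 is down to just 5. So r8c6=5.
Step 33. [r8c3∈{8}] r8c3's peers cover all but 8, so r8c3=8.
Step 34. [r7c9∈{8}] r7c9 is down to just 8 ⇒ r7c9=8.
Step 35. [r8c8∈{2}] r8c8 is down to just 2. So r8c8=2.
Step 36. [r5c2∈{2}] r5c2 has the single candidate 2 ⇒ r5c2=2.
Step 37. [r6c8∈{4}] nothing but 4 survives at r6c8. So r6c8=4.
Step 38. [r5c9∈{5}] r5c9 is down to just 5. So r5c9=5.

Answer: 5 6 2 3 1 9 8 7 4 / 3 9 1 8 7 4 5 6 2 / 8 4 7 2 5 6 9 3 1 / 4 8 5 7 6 2 1 9 3 / 6 2 3 4 9 1 7 8 5 / 7 1 9 5 3 8 2 4 6 / 9 3 4 1 2 7 6 5 8 / 1 7 8 6 4 5 3 2 9 / 2 5 6 9 8 3 4 1 7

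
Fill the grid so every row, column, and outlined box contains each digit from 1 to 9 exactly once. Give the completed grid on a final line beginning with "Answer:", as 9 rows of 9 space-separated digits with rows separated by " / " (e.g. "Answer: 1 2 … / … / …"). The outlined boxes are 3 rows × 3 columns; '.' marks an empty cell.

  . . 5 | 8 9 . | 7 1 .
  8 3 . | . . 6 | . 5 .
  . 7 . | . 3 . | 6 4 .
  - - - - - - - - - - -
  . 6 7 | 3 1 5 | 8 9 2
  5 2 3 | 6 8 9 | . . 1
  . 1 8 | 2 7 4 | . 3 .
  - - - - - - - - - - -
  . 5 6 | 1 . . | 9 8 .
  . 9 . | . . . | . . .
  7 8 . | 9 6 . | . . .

Step 1. [r2c3∈{1,2,4,9}] across row 2, 1 lands solely at r2c3 ⇒ r2c3=1.
Step 2. [r1c6∈{2}] r1c6 has the single candidate 2. So r1c6=2.
Step 3. [r8c5∈{2,4,5}] in col 5, 5 fits only at r8c5 ⇒ r8c5=5.
Step 4. [r9c7∈{1,2,3,4,5}] r9c7 is the only open cell in row 9 admitting 1. So r9c7=1.
Step 5. [r8c7∈{2,3,4}] in col 7, 3 fits only at r8c7 ⇒ r8c7=3.
Step 6. [r8c8∈{2,6,7}] 6 has one home in col 8: r8c8, so r8c8=6.
Step 7. [r3c3∈{2,9}] 9 has one home in col 3: r3c3 ⇒ r3c3=9.
Step 8. [r4c1∈{4}] r4c1's peers cover all but 4 ⇒ r4c1=4.
Step 9. [r2c5∈{4}] r2c5 is down to just 4, so r2c5=4.
Step 10. [r7c9∈{4,7}] across row 7, 4 lands solely at r7c9. So r7c9=4.
Step 11. [r7c6∈{3,7}] row 7 places 7 nowhere but r7c6. So r7c6=7.
Step 12. [r3c1∈{2}] nothing but 2 survives at r3c1, so r3c1=2.
Step 13. [r8c3∈{2,4}] row 8 places 2 nowhere but r8c3 ⇒ r8c3=2.
Step 14. [r6c9∈{5,6}] r6c9 is the only open cell in row 6 admitting 6, so r6c9=6.
Step 15. [r5c7∈{4}] r5c7 has the single candidate 4. So r5c7=4.
Step 16. [r1c2∈{4}] r1c2 is down to just 4, so r1c2=4.
Step 17. [r9c9∈{5}] nothing but 5 survives at r9c9. So r9c9=5.
Step 18. [r2c4∈{7}] r2c4's peers cover all but 7. So r2c4=7.
Step 19. [r8c4∈{4}] nothing but 4 survives at r8c4, so r8c4=4.
Step 20. [r1c1∈{6}] nothing but 6 survives at r1c1. So r1c1=6.
Step 21. [r6c1∈{9}] r6c1 is down to just 9, so r6c1=9.
Step 22. [r3c6∈{1}] nothing but 1 survives at r3c6, so r3c6=1.
Step 23. [r2c7∈{2}] only 2 remains possible at r2c7 ⇒ r2c7=2.
Step 24. [r9c8∈{2}] r9c8 has the single candidate 2 ⇒ r9c8=2.
Step 25. [r9c3∈{4}] r9c3's peers cover all but 4, so r9c3=4.
Step 26. [r5c8∈{7}] r5c8 has the single candidate 7 ⇒ r5c8=7.
Step 27. [r6c7∈{5}] only 5 remains possible at r6c7. So r6c7=5.
Step 28. [r2c9∈{9}] r2c9 has the single candidate 9. So r2c9=9.
Step 29. [r8c9∈{7}] r8c9 has the single candidate 7. So r8c9=7.
Step 30. [r1c9∈{3}] r1c9 is down to just 3 ⇒ r1c9=3.
Step 31. [r3c9∈{8}] r3c9 has the single candidate 8 ⇒ r3c9=8.
Step 32. [r7c1∈{3}] r7c1 has the single candidate 3, so r7c1=3.
Step 33. [r8c6∈{8}] r8c6's peers cover all but 8 ⇒ r8c6=8.
Step 34. [r3c4∈{5}] r3c4 is down to just 5. So r3c4=5.
Step 35. [r9c6∈{3}] r9c6's peers cover all but 3 ⇒ r9c6=3.
Step 36. [r8c1∈{1}] r8c1 has the single candidate 1 ⇒ r8c1=1.
Step 37. [r7c5∈{2}] r7c5 has the single candidate 2 ⇒ r7c5=2.

Answer: 6 4 5 8 9 2 7 1 3 / 8 3 1 7 4 6 2 5 9 / 2 7 9 5 3 1 6 4 8 / 4 6 7 3 1 5 8 9 2 / 5 2 3 6 8 9 4 7 1 / 9 1 8 2 7 4 5 3 6 / 3 5 6 1 2 7 9 8 4 / 1 9 2 4 5 8 3 6 7 / 7 8 4 9 6 3 1 2 5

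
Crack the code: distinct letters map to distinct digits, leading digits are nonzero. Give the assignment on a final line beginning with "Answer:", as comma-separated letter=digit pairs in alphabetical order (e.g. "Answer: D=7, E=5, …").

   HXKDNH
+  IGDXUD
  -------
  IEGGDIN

Step 1. [col 1: H + D ≡ N (mod 10)] no forcing yet in column 1 (carry-in 0); D=5 is free and consistent — try it. So D=5.
Step 2. [I] I is the leading digit of a 7-digit sum of two 6-digit numbers; the final carry is exactly 1, so I=1.
Step 3. [col 1: H + D ≡ N (mod 10)] no forcing yet in column 1 (carry-in 0); H=8 is free and consistent — try it ⇒ H=8.
Step 4. [col 1: H + D ≡ N (mod 10)] column 1: given H=8, D=5, carry-in 0, and digits 1,5,8 already taken and all letters distinct, H+D≡N (mod 10) forces N=3, so N=3.
Step 5. [col 2: N + U ≡ I (mod 10)] column 2: given N=3, I=1, carry-in 1, and digits 1,3,5,8 already taken and all letters distinct, N+U≡I (mod 10) forces U=7 ⇒ U=7.
Step 6. [col 3: D + X ≡ D (mod 10)] in column 3 we have D+X≡D with carry-in 1; given D=5 and digits 1,3,5,7,8 already taken and all letters distinct, that pins X to 9, so X=9.
Step 7. [col 4: K + D ≡ G (mod 10)] no forcing yet in column 4 (carry-in 1); G=2 is free and consistent — try it, so G=2.
Step 8. [col 4: K + D ≡ G (mod 10)] column 4 reads K+D+carry(1)=G with D=5, G=2; with digits 1,2,3,5,7,8,9 already taken and all letters distinct, the only value for K is 6 ⇒ K=6.
Step 9. [col 6: H + I ≡ E (mod 10)] column 6: given H=8, I=1, carry-in 1, and digits 1,2,3,5,6,7,8,9 already taken and all letters distinct, H+I≡E (mod 10) forces E=0. So E=0.

Answer: D=5, E=0, G=2, H=8, I=1, K=6, N=3, U=7, X=9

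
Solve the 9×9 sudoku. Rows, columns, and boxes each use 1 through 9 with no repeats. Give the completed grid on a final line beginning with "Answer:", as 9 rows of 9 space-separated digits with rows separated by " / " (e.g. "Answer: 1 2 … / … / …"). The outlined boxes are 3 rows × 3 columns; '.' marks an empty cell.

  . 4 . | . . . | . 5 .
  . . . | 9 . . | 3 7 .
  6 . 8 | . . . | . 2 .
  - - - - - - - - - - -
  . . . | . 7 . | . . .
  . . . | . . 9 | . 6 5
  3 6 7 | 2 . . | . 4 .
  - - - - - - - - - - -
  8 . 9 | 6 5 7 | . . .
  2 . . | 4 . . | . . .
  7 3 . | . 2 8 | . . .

Step 1. [r9c4∈{1}] nothing but 1 survives at r9c4. So r9c4=1.
Step 2. [r7c2∈{1}] nothing but 1 survives at r7c2 ⇒ r7c2=1.
Step 3. [r8c9∈{1,3,6,7,8,9}] r8c9 is the only open cell in col 9 admitting 7 ⇒ r8c9=7.
Step 4. [r9c3∈{4,5,6}] across box 7, 4 lands solely at r9c3, so r9c3=4.
Step 5. [r4c6∈{1,3,4,5,6}] row 4 places 6 nowhere but r4c6, so r4c6=6.
Step 6. [r5c5∈{1,3,4,8}] 4 has one home in box 5: r5c5 ⇒ r5c5=4.
Step 7. [r5c1∈{1}] nothing but 1 survives at r5c1 ⇒ r5c1=1.
Step 8. [r5c3∈{2}] r5c3 is down to just 2, so r5c3=2.
Step 9. [r4c3∈{5}] only 5 remains possible at r4c3, so r4c3=5.
Step 10. [r3c4∈{3,5,7}] r3c4 is the only open cell in col 4 admitting 5. So r3c4=5.
Step 11. [r9c8∈{9}] r9c8 is down to just 9, so r9c8=9.
Step 12. [r1c3∈{1,3}] in col 3, 3 fits only at r1c3 ⇒ r1c3=3.
Step 13. [r9c9∈{6}] r9c9 has the single candidate 6 ⇒ r9c9=6.
Step 14. [r1c1∈{9}] r1c1 is down to just 9. So r1c1=9.
Step 15. [r8c6∈{3}] nothing but 3 survives at r8c6, so r8c6=3.
Step 16. [r2c3∈{1}] nothing but 1 survives at r2c3, so r2c3=1.
Step 17. [r4c2∈{8,9}] in col 2, 9 fits only at r4c2. So r4c2=9.
Step 18. [r1c7∈{1,6,8}] 6 has one home in col 7: r1c7 ⇒ r1c7=6.
Step 19. [r7c8∈{3}] r7c8 is down to just 3, so r7c8=3.
Step 20. [r4c9∈{1,2,3,8}] r4c9 is the only open cell in col 9 admitting 3. So r4c9=3.
Step 21. [r4c4∈{8}] r4c4 has the single candidate 8 ⇒ r4c4=8.
Step 22. [r6c5∈{1}] only 1 remains possible at r6c5 ⇒ r6c5=1.
Step 23. [r2c2∈{2,5}] 2 has one home in col 2: r2c2 ⇒ r2c2=2.
Step 24. [r2c6∈{4}] r2c6 has the single candidate 4, so r2c6=4.
Step 25. [r3c6∈{1}] r3c6's peers cover all but 1, so r3c6=1.
Step 26. [r2c9∈{8}] r2c9 has the single candidate 8 ⇒ r2c9=8.
Step 27. [r6c7∈{8,9}] in row 6, 8 fits only at r6c7. So r6c7=8.
Step 28. [r7c9∈{2,4}] 2 has one home in col 9: r7c9 ⇒ r7c9=2.
Step 29. [r4c8∈{1}] r4c8 has the single candidate 1 ⇒ r4c8=1.
Step 30. [r3c7∈{4,9}] r3c7 is the only open cell in col 7 admitting 9 ⇒ r3c7=9.
Step 31. [r8c2∈{5}] nothing but 5 survives at r8c2 ⇒ r8c2=5.
Step 32. [r3c2∈{7}] only 7 remains possible at r3c2 ⇒ r3c2=7.
Step 33. [r3c9∈{4}] r3c9 has the single candidate 4 ⇒ r3c9=4.
Step 34. [r4c1∈{4}] r4c1 has the single candidate 4 ⇒ r4c1=4.
Step 35. [r8c8∈{8}] only 8 remains possible at r8c8 ⇒ r8c8=8.
Step 36. [r1c5∈{8}] r1c5 has the single candidate 8, so r1c5=8.
Step 37. [r1c6∈{2}] only 2 remains possible at r1c6, so r1c6=2.
Step 38. [r8c3∈{6}] r8c3 has the single candidate 6 ⇒ r8c3=6.
Step 39. [r7c7∈{4}] nothing but 4 survives at r7c7, so r7c7=4.
Step 40. [r1c4∈{7}] nothing but 7 survives at r1c4. So r1c4=7.
Step 41. [r9c7∈{5}] nothing but 5 survives at r9c7 ⇒ r9c7=5.
Step 42. [r8c5∈{9}] r8c5 has the single candidate 9, so r8c5=9.
Step 43. [r3c5∈{3}] r3c5's peers cover all but 3. So r3c5=3.
Step 44. [r1c9∈{1}] nothing but 1 survives at r1c9 ⇒ r1c9=1.
Step 45. [r8c7∈{1}] only 1 remains possible at r8c7 ⇒ r8c7=1.
Step 46. [r5c2∈{8}] nothing but 8 survives at r5c2 ⇒ r5c2=8.
Step 47. [r2c1∈{5}] only 5 remains possible at r2c1 ⇒ r2c1=5.
Step 48. [r6c6∈{5}] r6c6's peers cover all but 5. So r6c6=5.
Step 49. [r4c7∈{2}] only 2 remains possible at r4c7, so r4c7=2.
Step 50. [r5c4∈{3}] r5c4 is down to just 3 ⇒ r5c4=3.
Step 51. [r5c7∈{7}] only 7 remains possible at r5c7, so r5c7=7.
Step 52. [r6c9∈{9}] nothing but 9 survives at r6c9 ⇒ r6c9=9.
Step 53. [r2c5∈{6}] r2c5's peers cover all but 6. So r2c5=6.

Answer: 9 4 3 7 8 2 6 5 1 / 5 2 1 9 6 4 3 7 8 / 6 7 8 5 3 1 9 2 4 / 4 9 5 8 7 6 2 1 3 / 1 8 2 3 4 9 7 6 5 / 3 6 7 2 1 5 8 4 9 / 8 1 9 6 5 7 4 3 2 / 2 5 6 4 9 3 1 8 7 / 7 3 4 1 2 8 5 9 6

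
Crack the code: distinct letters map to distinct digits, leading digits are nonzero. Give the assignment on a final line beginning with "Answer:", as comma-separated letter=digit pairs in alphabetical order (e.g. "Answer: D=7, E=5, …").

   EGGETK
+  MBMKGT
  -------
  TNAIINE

Step 1. [col 1: K + T ≡ E (mod 10)] no forcing yet in column 1 (carry-in 0); E=5 is free and consistent — try it, so E=5.
Step 2. [col 1: K + T ≡ E (mod 10)] no forcing yet in column 1 (carry-in 0); T=1 is free and consistent — try it. So T=1.
Step 3. [col 1: K + T ≡ E (mod 10)] column 1 reads K+T+carry(0)=E with T=1, E=5; with digits 1,5 already taken and all letters distinct, the only value for K is 4 ⇒ K=4.
Step 4. [col 2: T + G ≡ N (mod 10)] N=3 is one option consistent with column 2 (T + G ≡ N (mod 10), carry-in 0) — take it, so N=3.
Step 5. [col 2: T + G ≡ N (mod 10)] column 2: given T=1, N=3, carry-in 0, and digits 1,3,4,5 already taken and all letters distinct, T+G≡N (mod 10) forces G=2, so G=2.
Step 6. [col 3: E + K ≡ I (mod 10)] column 3 reads E+K+carry(0)=I with E=5, K=4; with digits 1,2,3,4,5 already taken and all letters distinct, the only value for I is 9. So I=9.
Step 7. [col 4: G + M ≡ I (mod 10)] in column 4 we have G+M≡I with carry-in 0; given G=2, I=9 and digits 1,2,3,4,5,9 already taken and all letters distinct, that pins M to 7 ⇒ M=7.
Step 8. [col 5: G + B ≡ A (mod 10)] several values work for B in column 5 (G + B ≡ A (mod 10), carry-in 0); try B=8. So B=8.
Step 9. [col 5: G + B ≡ A (mod 10)] in column 5 we have G+B≡A with carry-in 0; given G=2, B=8 and digits 1,2,3,4,5,7,8,9 already taken and all letters distinct, that pins A to 0. So A=0.

Answer: A=0, B=8, E=5, G=2, I=9, K=4, M=7, N=3, T=1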